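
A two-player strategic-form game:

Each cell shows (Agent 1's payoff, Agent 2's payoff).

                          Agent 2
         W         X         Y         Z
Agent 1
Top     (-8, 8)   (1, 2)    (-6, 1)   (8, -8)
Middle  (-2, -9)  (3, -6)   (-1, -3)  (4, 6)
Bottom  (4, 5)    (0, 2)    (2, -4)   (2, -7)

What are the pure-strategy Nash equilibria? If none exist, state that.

(Top, W): Agent 1 can switch to Middle (-8 → -2). Not NE.
(Top, X): Agent 1 can switch to Middle (1 → 3). Not NE.
(Top, Y): Agent 1 can switch to Middle (-6 → -1). Not NE.
(Top, Z): Agent 2 can switch to W (-8 → 8). Not NE.
(Middle, W): Agent 1 can switch to Bottom (-2 → 4). Not NE.
(Middle, X): Agent 2 can switch to Y (-6 → -3). Not NE.
(Middle, Y): Agent 1 can switch to Bottom (-1 → 2). Not NE.
(Middle, Z): Agent 1 can switch to Top (4 → 8). Not NE.
(Bottom, W): Agent 1 gets 4, best alternative -2; Agent 2 gets 5, best alternative 2. No profitable deviation — NE.
(The remaining 3 profiles each have a profitable deviation by the same check.)

Pure NE: (Bottom, W)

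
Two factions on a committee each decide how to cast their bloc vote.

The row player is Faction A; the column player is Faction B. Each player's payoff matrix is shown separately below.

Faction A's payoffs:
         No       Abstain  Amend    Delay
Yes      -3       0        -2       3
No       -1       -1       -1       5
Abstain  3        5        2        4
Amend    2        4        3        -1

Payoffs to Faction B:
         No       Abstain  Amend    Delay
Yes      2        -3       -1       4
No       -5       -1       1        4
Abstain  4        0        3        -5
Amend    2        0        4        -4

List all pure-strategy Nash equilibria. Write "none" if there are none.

Mark each player's best response to every combination of opponents' strategies; a profile where every player is best-responding is a pure Nash equilibrium.
Faction A against No: payoffs -3, -1, 3, 2 → best response Abstain.
Faction A against Abstain: payoffs 0, -1, 5, 4 → best response Abstain.
Faction A against Amend: payoffs -2, -1, 2, 3 → best response Amend.
Faction A against Delay: payoffs 3, 5, 4, -1 → best response No.
Faction B against Yes: payoffs 2, -3, -1, 4 → best response Delay.
Faction B against No: payoffs -5, -1, 1, 4 → best response Delay.
Faction B against Abstain: payoffs 4, 0, 3, -5 → best response No.
Faction B against Amend: payoffs 2, 0, 4, -4 → best response Amend.
Mutual best responses: (No, Delay); (Abstain, No); (Amend, Amend).

The pure Nash equilibria are (No, Delay), (Abstain, No), (Amend, Amend).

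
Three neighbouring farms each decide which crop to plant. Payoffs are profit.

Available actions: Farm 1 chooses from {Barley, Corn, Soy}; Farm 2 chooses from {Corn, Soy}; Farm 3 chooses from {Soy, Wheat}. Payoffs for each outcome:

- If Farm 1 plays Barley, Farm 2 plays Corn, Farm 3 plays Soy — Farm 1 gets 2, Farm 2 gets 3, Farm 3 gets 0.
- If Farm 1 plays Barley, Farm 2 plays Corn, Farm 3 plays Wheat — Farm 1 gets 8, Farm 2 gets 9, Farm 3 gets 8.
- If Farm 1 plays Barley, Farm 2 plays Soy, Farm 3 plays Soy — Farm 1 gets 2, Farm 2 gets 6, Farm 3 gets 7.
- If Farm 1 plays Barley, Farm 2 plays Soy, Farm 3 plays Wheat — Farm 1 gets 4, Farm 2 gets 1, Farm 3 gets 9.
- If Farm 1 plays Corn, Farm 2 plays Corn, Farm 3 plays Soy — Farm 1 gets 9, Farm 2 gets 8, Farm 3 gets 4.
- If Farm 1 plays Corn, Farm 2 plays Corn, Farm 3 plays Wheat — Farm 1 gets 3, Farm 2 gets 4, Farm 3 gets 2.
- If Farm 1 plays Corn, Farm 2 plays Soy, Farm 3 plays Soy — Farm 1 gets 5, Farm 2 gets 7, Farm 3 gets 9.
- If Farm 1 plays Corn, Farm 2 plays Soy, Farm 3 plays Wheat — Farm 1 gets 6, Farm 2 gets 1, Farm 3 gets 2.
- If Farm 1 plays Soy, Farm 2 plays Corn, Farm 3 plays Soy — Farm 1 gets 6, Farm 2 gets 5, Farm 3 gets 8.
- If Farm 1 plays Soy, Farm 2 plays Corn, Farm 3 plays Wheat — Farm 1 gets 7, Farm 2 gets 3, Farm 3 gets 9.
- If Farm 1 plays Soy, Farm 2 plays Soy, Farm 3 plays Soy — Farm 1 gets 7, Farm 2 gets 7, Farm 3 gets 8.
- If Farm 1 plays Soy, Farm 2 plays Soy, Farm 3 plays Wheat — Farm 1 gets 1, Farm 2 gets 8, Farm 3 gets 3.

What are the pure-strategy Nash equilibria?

Mark each player's best response to every combination of opponents' strategies; a profile where every player is best-responding is a pure Nash equilibrium.
Farm 1 against (Corn, Soy): payoffs 2, 9, 6 → best response Corn.
Farm 1 against (Corn, Wheat): payoffs 8, 3, 7 → best response Barley.
Farm 1 against (Soy, Soy): payoffs 2, 5, 7 → best response Soy.
Farm 1 against (Soy, Wheat): payoffs 4, 6, 1 → best response Corn.
Farm 2 against (Barley, Soy): payoffs 3, 6 → best response Soy.
Farm 2 against (Barley, Wheat): payoffs 9, 1 → best response Corn.
Farm 2 against (Corn, Soy): payoffs 8, 7 → best response Corn.
Farm 2 against (Corn, Wheat): payoffs 4, 1 → best response Corn.
Farm 2 against (Soy, Soy): payoffs 5, 7 → best response Soy.
Farm 2 against (Soy, Wheat): payoffs 3, 8 → best response Soy.
Farm 3 against (Barley, Corn): payoffs 0, 8 → best response Wheat.
Farm 3 against (Barley, Soy): payoffs 7, 9 → best response Wheat.
Farm 3 against (Corn, Corn): payoffs 4, 2 → best response Soy.
Farm 3 against (Corn, Soy): payoffs 9, 2 → best response Soy.
Farm 3 against (Soy, Corn): payoffs 8, 9 → best response Wheat.
Farm 3 against (Soy, Soy): payoffs 8, 3 → best response Soy.
Mutual best responses: (Barley, Corn, Wheat); (Corn, Corn, Soy); (Soy, Soy, Soy).

The pure Nash equilibria are (Barley, Corn, Wheat); (Corn, Corn, Soy); (Soy, Soy, Soy).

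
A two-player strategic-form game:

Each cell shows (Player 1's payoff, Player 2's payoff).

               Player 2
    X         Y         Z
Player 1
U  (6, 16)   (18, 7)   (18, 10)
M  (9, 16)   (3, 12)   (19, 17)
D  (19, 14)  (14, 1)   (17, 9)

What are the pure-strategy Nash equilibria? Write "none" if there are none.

For each strategy profile, look for a profitable unilateral deviation.
(U, X): Player 1 can switch to M (6 → 9). Not NE.
(U, Y): Player 2 can switch to X (7 → 16). Not NE.
(U, Z): Player 1 can switch to M (18 → 19). Not NE.
(M, X): Player 1 can switch to D (9 → 19). Not NE.
(M, Y): Player 1 can switch to U (3 → 18). Not NE.
(M, Z): Player 1 gets 19, best alternative 18; Player 2 gets 17, best alternative 16. No profitable deviation — NE.
(D, X): Player 1 gets 19, best alternative 9; Player 2 gets 14, best alternative 9. No profitable deviation — NE.
(D, Y): Player 1 can switch to U (14 → 18). Not NE.
(D, Z): Player 1 can switch to U (17 → 18). Not NE.

The pure Nash equilibria are (M, Z); (D, X).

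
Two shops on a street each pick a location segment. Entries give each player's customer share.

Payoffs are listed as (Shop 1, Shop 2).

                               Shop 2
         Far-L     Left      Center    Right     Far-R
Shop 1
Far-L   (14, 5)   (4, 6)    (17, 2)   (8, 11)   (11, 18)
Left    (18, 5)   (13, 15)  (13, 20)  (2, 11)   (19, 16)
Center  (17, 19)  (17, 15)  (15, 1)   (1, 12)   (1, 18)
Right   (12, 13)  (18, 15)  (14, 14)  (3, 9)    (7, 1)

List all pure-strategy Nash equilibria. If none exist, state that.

Pure NE: (Right, Left)

(Far-L, Far-L): Shop 1 can switch to Left (14 → 18). Not NE.
(Far-L, Left): Shop 1 can switch to Left (4 → 13). Not NE.
(Far-L, Center): Shop 2 can switch to Far-L (2 → 5). Not NE.
(Far-L, Right): Shop 2 can switch to Far-R (11 → 18). Not NE.
(Far-L, Far-R): Shop 1 can switch to Left (11 → 19). Not NE.
(Left, Far-L): Shop 2 can switch to Left (5 → 15). Not NE.
(Right, Left): Shop 1 gets 18, best alternative 17; Shop 2 gets 15, best alternative 14. No profitable deviation — NE.
(The remaining 13 profiles each have a profitable deviation by the same check.)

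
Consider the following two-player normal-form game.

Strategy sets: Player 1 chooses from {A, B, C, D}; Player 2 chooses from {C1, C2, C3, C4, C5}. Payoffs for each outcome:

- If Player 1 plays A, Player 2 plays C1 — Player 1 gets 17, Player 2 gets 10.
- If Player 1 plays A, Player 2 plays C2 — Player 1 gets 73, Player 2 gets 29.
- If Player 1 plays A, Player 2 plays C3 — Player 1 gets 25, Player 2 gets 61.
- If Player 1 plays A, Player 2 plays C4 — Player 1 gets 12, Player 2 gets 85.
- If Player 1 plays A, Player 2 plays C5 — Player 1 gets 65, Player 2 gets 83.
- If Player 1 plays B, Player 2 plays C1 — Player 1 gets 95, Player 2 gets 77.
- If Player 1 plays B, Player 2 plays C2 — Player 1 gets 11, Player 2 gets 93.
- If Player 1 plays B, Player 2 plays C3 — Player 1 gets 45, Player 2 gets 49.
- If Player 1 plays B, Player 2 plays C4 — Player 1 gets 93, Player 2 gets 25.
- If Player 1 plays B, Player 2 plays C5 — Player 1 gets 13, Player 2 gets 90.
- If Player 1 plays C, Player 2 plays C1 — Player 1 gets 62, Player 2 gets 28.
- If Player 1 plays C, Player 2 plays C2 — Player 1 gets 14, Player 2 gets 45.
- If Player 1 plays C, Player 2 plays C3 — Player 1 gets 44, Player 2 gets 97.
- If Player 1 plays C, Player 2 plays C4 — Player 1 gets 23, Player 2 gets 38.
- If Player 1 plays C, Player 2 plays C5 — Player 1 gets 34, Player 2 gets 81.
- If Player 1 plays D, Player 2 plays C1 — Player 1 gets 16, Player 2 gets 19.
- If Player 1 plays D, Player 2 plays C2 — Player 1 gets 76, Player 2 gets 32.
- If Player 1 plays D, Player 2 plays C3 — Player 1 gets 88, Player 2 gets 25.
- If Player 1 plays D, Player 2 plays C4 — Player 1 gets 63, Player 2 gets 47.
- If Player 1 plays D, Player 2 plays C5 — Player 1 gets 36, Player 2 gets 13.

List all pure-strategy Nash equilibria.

(A, C1): Player 1 can switch to B (17 → 95). Not NE.
(A, C2): Player 1 can switch to D (73 → 76). Not NE.
(A, C3): Player 1 can switch to B (25 → 45). Not NE.
(A, C4): Player 1 can switch to B (12 → 93). Not NE.
(A, C5): Player 2 can switch to C4 (83 → 85). Not NE.
(B, C1): Player 2 can switch to C2 (77 → 93). Not NE.
(B, C2): Player 1 can switch to A (11 → 73). Not NE.
(B, C3): Player 1 can switch to D (45 → 88). Not NE.
(The remaining 12 profiles each have a profitable deviation by the same check.)

No pure-strategy Nash equilibrium.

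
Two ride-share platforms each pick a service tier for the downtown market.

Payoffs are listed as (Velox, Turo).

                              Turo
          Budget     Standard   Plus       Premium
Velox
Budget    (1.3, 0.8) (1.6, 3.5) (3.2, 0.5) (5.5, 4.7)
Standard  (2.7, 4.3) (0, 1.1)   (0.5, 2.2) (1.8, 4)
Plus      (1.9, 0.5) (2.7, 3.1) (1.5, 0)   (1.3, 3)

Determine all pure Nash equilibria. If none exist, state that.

For each strategy profile, look for a profitable unilateral deviation.
(Budget, Budget): Velox can switch to Standard (1.3 → 2.7). Not NE.
(Budget, Standard): Velox can switch to Plus (1.6 → 2.7). Not NE.
(Budget, Plus): Turo can switch to Budget (0.5 → 0.8). Not NE.
(Budget, Premium): Velox gets 5.5, best alternative 1.8; Turo gets 4.7, best alternative 3.5. No profitable deviation — NE.
(Standard, Budget): Velox gets 2.7, best alternative 1.9; Turo gets 4.3, best alternative 4. No profitable deviation — NE.
(Standard, Standard): Velox can switch to Budget (0 → 1.6). Not NE.
(Standard, Plus): Velox can switch to Budget (0.5 → 3.2). Not NE.
(Standard, Premium): Velox can switch to Budget (1.8 → 5.5). Not NE.
(Plus, Standard): Velox gets 2.7, best alternative 1.6; Turo gets 3.1, best alternative 3. No profitable deviation — NE.
(The remaining 3 profiles each have a profitable deviation by the same check.)

Pure-strategy Nash equilibria: (Budget, Premium), (Standard, Budget), (Plus, Standard)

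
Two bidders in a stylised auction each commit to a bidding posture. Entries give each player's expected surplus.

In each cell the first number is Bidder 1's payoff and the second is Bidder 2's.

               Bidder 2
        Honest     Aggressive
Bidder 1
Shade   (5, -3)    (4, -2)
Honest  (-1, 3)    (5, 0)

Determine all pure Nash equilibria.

(Shade, Honest): Bidder 2 can switch to Aggressive (-3 → -2). Not NE.
(Shade, Aggressive): Bidder 1 can switch to Honest (4 → 5). Not NE.
(Honest, Honest): Bidder 1 can switch to Shade (-1 → 5). Not NE.
(Honest, Aggressive): Bidder 2 can switch to Honest (0 → 3). Not NE.

There is no pure-strategy Nash equilibrium.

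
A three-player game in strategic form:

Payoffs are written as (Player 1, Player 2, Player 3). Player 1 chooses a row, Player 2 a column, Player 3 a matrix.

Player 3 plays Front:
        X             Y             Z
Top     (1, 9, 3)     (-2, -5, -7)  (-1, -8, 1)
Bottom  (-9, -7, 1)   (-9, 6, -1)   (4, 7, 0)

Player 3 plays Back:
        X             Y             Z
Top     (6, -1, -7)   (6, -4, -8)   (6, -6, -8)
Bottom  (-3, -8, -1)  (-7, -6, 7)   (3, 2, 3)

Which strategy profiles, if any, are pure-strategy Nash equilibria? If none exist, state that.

Check each profile: it is a Nash equilibrium iff no player can strictly gain by switching unilaterally.
(Top, X, Front): Player 1 gets 1, best alternative -9; Player 2 gets 9, best alternative -5; Player 3 gets 3, best alternative -7. No profitable deviation — NE.
(Top, X, Back): Player 3 can switch to Front (-7 → 3). Not NE.
(Top, Y, Front): Player 2 can switch to X (-5 → 9). Not NE.
(Top, Y, Back): Player 2 can switch to X (-4 → -1). Not NE.
(Top, Z, Front): Player 1 can switch to Bottom (-1 → 4). Not NE.
(Top, Z, Back): Player 2 can switch to X (-6 → -1). Not NE.
(Bottom, X, Front): Player 1 can switch to Top (-9 → 1). Not NE.
(Bottom, X, Back): Player 1 can switch to Top (-3 → 6). Not NE.
(Bottom, Y, Front): Player 1 can switch to Top (-9 → -2). Not NE.
(The remaining 3 profiles each have a profitable deviation by the same check.)

The unique pure-strategy Nash equilibrium is (Top, X, Front).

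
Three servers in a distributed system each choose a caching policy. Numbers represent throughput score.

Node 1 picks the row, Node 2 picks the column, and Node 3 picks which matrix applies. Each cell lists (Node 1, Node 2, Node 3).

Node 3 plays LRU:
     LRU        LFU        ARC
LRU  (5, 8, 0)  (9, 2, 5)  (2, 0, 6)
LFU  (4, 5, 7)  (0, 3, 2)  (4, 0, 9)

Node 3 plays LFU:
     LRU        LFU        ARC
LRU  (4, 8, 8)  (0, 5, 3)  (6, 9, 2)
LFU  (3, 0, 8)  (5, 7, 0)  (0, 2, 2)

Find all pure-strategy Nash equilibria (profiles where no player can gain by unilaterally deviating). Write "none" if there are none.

There is no pure-strategy Nash equilibrium.

(LRU, LRU, LRU): Node 3 can switch to LFU (0 → 8). Not NE.
(LRU, LRU, LFU): Node 2 can switch to ARC (8 → 9). Not NE.
(LRU, LFU, LRU): Node 2 can switch to LRU (2 → 8). Not NE.
(LRU, LFU, LFU): Node 1 can switch to LFU (0 → 5). Not NE.
(LRU, ARC, LRU): Node 1 can switch to LFU (2 → 4). Not NE.
(LRU, ARC, LFU): Node 3 can switch to LRU (2 → 6). Not NE.
(LFU, LRU, LRU): Node 1 can switch to LRU (4 → 5). Not NE.
(LFU, LRU, LFU): Node 1 can switch to LRU (3 → 4). Not NE.
(The remaining 4 profiles each have a profitable deviation by the same check.)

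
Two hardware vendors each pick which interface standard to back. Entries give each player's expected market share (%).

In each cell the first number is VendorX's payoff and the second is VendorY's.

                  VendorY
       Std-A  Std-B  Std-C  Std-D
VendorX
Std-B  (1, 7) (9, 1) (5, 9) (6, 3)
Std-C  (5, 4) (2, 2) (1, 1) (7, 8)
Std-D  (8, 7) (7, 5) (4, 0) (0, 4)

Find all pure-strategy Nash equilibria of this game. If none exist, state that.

(Std-B, Std-A): VendorX can switch to Std-C (1 → 5). Not NE.
(Std-B, Std-B): VendorY can switch to Std-A (1 → 7). Not NE.
(Std-B, Std-C): VendorX gets 5, best alternative 4; VendorY gets 9, best alternative 7. No profitable deviation — NE.
(Std-B, Std-D): VendorX can switch to Std-C (6 → 7). Not NE.
(Std-C, Std-A): VendorX can switch to Std-D (5 → 8). Not NE.
(Std-C, Std-B): VendorX can switch to Std-B (2 → 9). Not NE.
(Std-C, Std-C): VendorX can switch to Std-B (1 → 5). Not NE.
(Std-C, Std-D): VendorX gets 7, best alternative 6; VendorY gets 8, best alternative 4. No profitable deviation — NE.
(Std-D, Std-A): VendorX gets 8, best alternative 5; VendorY gets 7, best alternative 5. No profitable deviation — NE.
(Std-D, Std-B): VendorX can switch to Std-B (7 → 9). Not NE.
(Std-D, Std-C): VendorX can switch to Std-B (4 → 5). Not NE.
(Std-D, Std-D): VendorX can switch to Std-B (0 → 6). Not NE.

(Std-B, Std-C) and (Std-C, Std-D) and (Std-D, Std-A)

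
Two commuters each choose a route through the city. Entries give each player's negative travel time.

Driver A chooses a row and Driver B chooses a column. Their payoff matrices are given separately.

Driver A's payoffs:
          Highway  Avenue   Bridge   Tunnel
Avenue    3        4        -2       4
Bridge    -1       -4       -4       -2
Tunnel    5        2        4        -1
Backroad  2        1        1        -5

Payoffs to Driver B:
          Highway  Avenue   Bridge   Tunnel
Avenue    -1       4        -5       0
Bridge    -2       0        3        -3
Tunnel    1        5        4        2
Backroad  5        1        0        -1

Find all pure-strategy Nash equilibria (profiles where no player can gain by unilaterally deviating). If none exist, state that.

The unique pure-strategy Nash equilibrium is (Avenue, Avenue).

For each strategy profile, look for a profitable unilateral deviation.
(Avenue, Highway): Driver A can switch to Tunnel (3 → 5). Not NE.
(Avenue, Avenue): Driver A gets 4, best alternative 2; Driver B gets 4, best alternative 0. No profitable deviation — NE.
(Avenue, Bridge): Driver A can switch to Tunnel (-2 → 4). Not NE.
(Avenue, Tunnel): Driver B can switch to Avenue (0 → 4). Not NE.
(Bridge, Highway): Driver A can switch to Avenue (-1 → 3). Not NE.
(Bridge, Avenue): Driver A can switch to Avenue (-4 → 4). Not NE.
(Bridge, Bridge): Driver A can switch to Avenue (-4 → -2). Not NE.
(Bridge, Tunnel): Driver A can switch to Avenue (-2 → 4). Not NE.
(Tunnel, Highway): Driver B can switch to Avenue (1 → 5). Not NE.
(The remaining 7 profiles each have a profitable deviation by the same check.)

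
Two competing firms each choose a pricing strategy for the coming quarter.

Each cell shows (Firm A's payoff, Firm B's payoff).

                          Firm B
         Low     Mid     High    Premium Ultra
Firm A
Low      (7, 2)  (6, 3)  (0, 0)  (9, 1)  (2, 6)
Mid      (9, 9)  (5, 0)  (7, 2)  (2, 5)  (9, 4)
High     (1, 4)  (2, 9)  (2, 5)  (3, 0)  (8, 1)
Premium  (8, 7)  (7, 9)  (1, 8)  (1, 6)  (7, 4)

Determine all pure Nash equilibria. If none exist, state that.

The pure Nash equilibria are (Mid, Low), (Premium, Mid).

Firm A against Low: payoffs 7, 9, 1, 8 → best response Mid.
Firm A against Mid: payoffs 6, 5, 2, 7 → best response Premium.
Firm A against High: payoffs 0, 7, 2, 1 → best response Mid.
Firm A against Premium: payoffs 9, 2, 3, 1 → best response Low.
Firm A against Ultra: payoffs 2, 9, 8, 7 → best response Mid.
Firm B against Low: payoffs 2, 3, 0, 1, 6 → best response Ultra.
Firm B against Mid: payoffs 9, 0, 2, 5, 4 → best response Low.
Firm B against High: payoffs 4, 9, 5, 0, 1 → best response Mid.
Firm B against Premium: payoffs 7, 9, 8, 6, 4 → best response Mid.
Mutual best responses: (Mid, Low); (Premium, Mid).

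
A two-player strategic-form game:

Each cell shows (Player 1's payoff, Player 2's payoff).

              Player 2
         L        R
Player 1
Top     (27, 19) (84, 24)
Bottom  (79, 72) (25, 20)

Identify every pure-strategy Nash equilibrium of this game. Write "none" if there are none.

The pure Nash equilibria are (Top, R) and (Bottom, L).

Player 1 against L: payoffs 27, 79 → best response Bottom.
Player 1 against R: payoffs 84, 25 → best response Top.
Player 2 against Top: payoffs 19, 24 → best response R.
Player 2 against Bottom: payoffs 72, 20 → best response L.
Mutual best responses: (Top, R); (Bottom, L).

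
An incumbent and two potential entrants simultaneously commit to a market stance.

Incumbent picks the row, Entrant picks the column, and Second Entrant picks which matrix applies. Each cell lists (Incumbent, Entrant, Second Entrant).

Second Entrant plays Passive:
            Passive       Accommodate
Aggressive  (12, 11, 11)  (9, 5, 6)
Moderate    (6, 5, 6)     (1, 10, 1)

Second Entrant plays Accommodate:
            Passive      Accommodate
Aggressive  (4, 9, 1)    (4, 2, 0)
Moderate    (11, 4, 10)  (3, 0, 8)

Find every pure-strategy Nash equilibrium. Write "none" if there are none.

Pure-strategy Nash equilibria: (Aggressive, Passive, Passive) and (Moderate, Passive, Accommodate)

(Aggressive, Passive, Passive): Incumbent gets 12, best alternative 6; Entrant gets 11, best alternative 5; Second Entrant gets 11, best alternative 1. No profitable deviation — NE.
(Aggressive, Passive, Accommodate): Incumbent can switch to Moderate (4 → 11). Not NE.
(Aggressive, Accommodate, Passive): Entrant can switch to Passive (5 → 11). Not NE.
(Aggressive, Accommodate, Accommodate): Entrant can switch to Passive (2 → 9). Not NE.
(Moderate, Passive, Passive): Incumbent can switch to Aggressive (6 → 12). Not NE.
(Moderate, Passive, Accommodate): Incumbent gets 11, best alternative 4; Entrant gets 4, best alternative 0; Second Entrant gets 10, best alternative 6. No profitable deviation — NE.
(Moderate, Accommodate, Passive): Incumbent can switch to Aggressive (1 → 9). Not NE.
(Moderate, Accommodate, Accommodate): Incumbent can switch to Aggressive (3 → 4). Not NE.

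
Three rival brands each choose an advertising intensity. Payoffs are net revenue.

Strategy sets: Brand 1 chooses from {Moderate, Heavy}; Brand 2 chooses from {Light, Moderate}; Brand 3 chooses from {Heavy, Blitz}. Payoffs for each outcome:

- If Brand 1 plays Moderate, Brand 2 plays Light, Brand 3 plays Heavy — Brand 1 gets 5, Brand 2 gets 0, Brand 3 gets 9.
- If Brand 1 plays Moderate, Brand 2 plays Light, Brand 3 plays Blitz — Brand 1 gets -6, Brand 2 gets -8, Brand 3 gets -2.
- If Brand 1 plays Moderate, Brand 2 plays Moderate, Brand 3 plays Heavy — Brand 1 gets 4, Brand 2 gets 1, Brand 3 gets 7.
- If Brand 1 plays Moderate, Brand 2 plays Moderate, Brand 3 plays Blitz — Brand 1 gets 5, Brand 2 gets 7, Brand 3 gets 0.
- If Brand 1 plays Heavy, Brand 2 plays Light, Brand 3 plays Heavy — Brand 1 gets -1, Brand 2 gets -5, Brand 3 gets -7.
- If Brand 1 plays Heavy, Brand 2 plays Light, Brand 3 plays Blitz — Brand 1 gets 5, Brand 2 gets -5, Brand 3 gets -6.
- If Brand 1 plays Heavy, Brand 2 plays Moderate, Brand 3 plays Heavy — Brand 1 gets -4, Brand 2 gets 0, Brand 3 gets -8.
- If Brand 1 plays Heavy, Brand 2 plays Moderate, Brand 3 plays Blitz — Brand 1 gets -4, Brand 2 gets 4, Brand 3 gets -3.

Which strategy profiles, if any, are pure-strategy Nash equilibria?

Check each profile: it is a Nash equilibrium iff no player can strictly gain by switching unilaterally.
(Moderate, Light, Heavy): Brand 2 can switch to Moderate (0 → 1). Not NE.
(Moderate, Light, Blitz): Brand 1 can switch to Heavy (-6 → 5). Not NE.
(Moderate, Moderate, Heavy): Brand 1 gets 4, best alternative -4; Brand 2 gets 1, best alternative 0; Brand 3 gets 7, best alternative 0. No profitable deviation — NE.
(Moderate, Moderate, Blitz): Brand 3 can switch to Heavy (0 → 7). Not NE.
(Heavy, Light, Heavy): Brand 1 can switch to Moderate (-1 → 5). Not NE.
(Heavy, Light, Blitz): Brand 2 can switch to Moderate (-5 → 4). Not NE.
(Heavy, Moderate, Heavy): Brand 1 can switch to Moderate (-4 → 4). Not NE.
(Heavy, Moderate, Blitz): Brand 1 can switch to Moderate (-4 → 5). Not NE.

(Moderate, Moderate, Heavy)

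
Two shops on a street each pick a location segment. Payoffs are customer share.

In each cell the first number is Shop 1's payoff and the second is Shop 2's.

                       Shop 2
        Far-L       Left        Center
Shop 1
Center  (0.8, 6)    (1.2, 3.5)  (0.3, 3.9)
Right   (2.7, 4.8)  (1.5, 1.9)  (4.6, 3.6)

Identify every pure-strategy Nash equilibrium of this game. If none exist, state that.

Pure NE: (Right, Far-L)

Mark each player's best response to every combination of opponents' strategies; a profile where every player is best-responding is a pure Nash equilibrium.
Shop 1 against Far-L: payoffs 0.8, 2.7 → best response Right.
Shop 1 against Left: payoffs 1.2, 1.5 → best response Right.
Shop 1 against Center: payoffs 0.3, 4.6 → best response Right.
Shop 2 against Center: payoffs 6, 3.5, 3.9 → best response Far-L.
Shop 2 against Right: payoffs 4.8, 1.9, 3.6 → best response Far-L.
Mutual best responses: (Right, Far-L).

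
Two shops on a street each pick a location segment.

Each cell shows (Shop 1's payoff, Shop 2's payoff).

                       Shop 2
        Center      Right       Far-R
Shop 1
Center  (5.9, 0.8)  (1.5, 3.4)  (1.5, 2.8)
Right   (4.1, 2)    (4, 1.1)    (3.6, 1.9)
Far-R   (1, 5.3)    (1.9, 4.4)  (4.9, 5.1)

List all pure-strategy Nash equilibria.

This game has no pure Nash equilibrium.

Shop 1 against Center: payoffs 5.9, 4.1, 1 → best response Center.
Shop 1 against Right: payoffs 1.5, 4, 1.9 → best response Right.
Shop 1 against Far-R: payoffs 1.5, 3.6, 4.9 → best response Far-R.
Shop 2 against Center: payoffs 0.8, 3.4, 2.8 → best response Right.
Shop 2 against Right: payoffs 2, 1.1, 1.9 → best response Center.
Shop 2 against Far-R: payoffs 5.3, 4.4, 5.1 → best response Center.
No profile is a mutual best response for all players.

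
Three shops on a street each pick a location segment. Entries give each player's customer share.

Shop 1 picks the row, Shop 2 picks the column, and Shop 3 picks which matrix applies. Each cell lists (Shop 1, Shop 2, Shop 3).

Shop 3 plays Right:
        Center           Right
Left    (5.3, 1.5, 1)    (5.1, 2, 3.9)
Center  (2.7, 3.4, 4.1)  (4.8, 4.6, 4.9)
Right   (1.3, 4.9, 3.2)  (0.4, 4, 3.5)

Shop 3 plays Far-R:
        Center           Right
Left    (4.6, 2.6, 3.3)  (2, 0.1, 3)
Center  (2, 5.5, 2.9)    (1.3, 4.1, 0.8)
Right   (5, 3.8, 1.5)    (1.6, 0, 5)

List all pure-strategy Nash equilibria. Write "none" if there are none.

Pure NE: (Left, Right, Right)

Shop 1 against (Center, Right): payoffs 5.3, 2.7, 1.3 → best response Left.
Shop 1 against (Center, Far-R): payoffs 4.6, 2, 5 → best response Right.
Shop 1 against (Right, Right): payoffs 5.1, 4.8, 0.4 → best response Left.
Shop 1 against (Right, Far-R): payoffs 2, 1.3, 1.6 → best response Left.
Shop 2 against (Left, Right): payoffs 1.5, 2 → best response Right.
Shop 2 against (Left, Far-R): payoffs 2.6, 0.1 → best response Center.
Shop 2 against (Center, Right): payoffs 3.4, 4.6 → best response Right.
Shop 2 against (Center, Far-R): payoffs 5.5, 4.1 → best response Center.
Shop 2 against (Right, Right): payoffs 4.9, 4 → best response Center.
Shop 2 against (Right, Far-R): payoffs 3.8, 0 → best response Center.
Shop 3 against (Left, Center): payoffs 1, 3.3 → best response Far-R.
Shop 3 against (Left, Right): payoffs 3.9, 3 → best response Right.
Shop 3 against (Center, Center): payoffs 4.1, 2.9 → best response Right.
Shop 3 against (Center, Right): payoffs 4.9, 0.8 → best response Right.
Shop 3 against (Right, Center): payoffs 3.2, 1.5 → best response Right.
Shop 3 against (Right, Right): payoffs 3.5, 5 → best response Far-R.
Mutual best responses: (Left, Right, Right).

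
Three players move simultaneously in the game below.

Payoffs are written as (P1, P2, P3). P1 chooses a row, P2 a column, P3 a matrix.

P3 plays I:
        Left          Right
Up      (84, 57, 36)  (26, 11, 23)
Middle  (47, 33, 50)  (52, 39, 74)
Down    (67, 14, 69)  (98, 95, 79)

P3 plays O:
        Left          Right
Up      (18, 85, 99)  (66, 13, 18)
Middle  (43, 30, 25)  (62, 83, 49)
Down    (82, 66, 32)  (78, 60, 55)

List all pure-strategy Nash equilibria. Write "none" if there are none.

Pure NE: (Down, Right, I)

(Up, Left, I): P3 can switch to O (36 → 99). Not NE.
(Up, Left, O): P1 can switch to Middle (18 → 43). Not NE.
(Up, Right, I): P1 can switch to Middle (26 → 52). Not NE.
(Up, Right, O): P1 can switch to Down (66 → 78). Not NE.
(Middle, Left, I): P1 can switch to Up (47 → 84). Not NE.
(Middle, Left, O): P1 can switch to Down (43 → 82). Not NE.
(Middle, Right, I): P1 can switch to Down (52 → 98). Not NE.
(Middle, Right, O): P1 can switch to Up (62 → 66). Not NE.
(Down, Left, I): P1 can switch to Up (67 → 84). Not NE.
(Down, Left, O): P3 can switch to I (32 → 69). Not NE.
(Down, Right, I): P1 gets 98, best alternative 52; P2 gets 95, best alternative 14; P3 gets 79, best alternative 55. No profitable deviation — NE.
(Down, Right, O): P2 can switch to Left (60 → 66). Not NE.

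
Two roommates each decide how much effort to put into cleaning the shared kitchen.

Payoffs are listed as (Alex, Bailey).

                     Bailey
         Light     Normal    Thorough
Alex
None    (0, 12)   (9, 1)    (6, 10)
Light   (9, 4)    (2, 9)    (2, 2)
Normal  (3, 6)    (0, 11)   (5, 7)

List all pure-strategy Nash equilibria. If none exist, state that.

No pure-strategy Nash equilibrium.

(None, Light): Alex can switch to Light (0 → 9). Not NE.
(None, Normal): Bailey can switch to Light (1 → 12). Not NE.
(None, Thorough): Bailey can switch to Light (10 → 12). Not NE.
(Light, Light): Bailey can switch to Normal (4 → 9). Not NE.
(Light, Normal): Alex can switch to None (2 → 9). Not NE.
(Light, Thorough): Alex can switch to None (2 → 6). Not NE.
(Normal, Light): Alex can switch to Light (3 → 9). Not NE.
(Normal, Normal): Alex can switch to None (0 → 9). Not NE.
(Normal, Thorough): Alex can switch to None (5 → 6). Not NE.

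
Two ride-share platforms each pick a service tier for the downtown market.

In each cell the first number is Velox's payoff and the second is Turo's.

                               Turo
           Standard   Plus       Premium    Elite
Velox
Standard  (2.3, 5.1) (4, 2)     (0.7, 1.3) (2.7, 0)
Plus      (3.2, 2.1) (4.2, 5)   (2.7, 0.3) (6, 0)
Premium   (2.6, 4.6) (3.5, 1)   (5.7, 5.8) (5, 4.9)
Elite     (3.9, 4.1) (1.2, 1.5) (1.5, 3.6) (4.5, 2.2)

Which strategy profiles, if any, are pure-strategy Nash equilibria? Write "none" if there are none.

Pure-strategy Nash equilibria: (Plus, Plus), (Premium, Premium), (Elite, Standard)

For each strategy profile, look for a profitable unilateral deviation.
(Standard, Standard): Velox can switch to Plus (2.3 → 3.2). Not NE.
(Standard, Plus): Velox can switch to Plus (4 → 4.2). Not NE.
(Standard, Premium): Velox can switch to Plus (0.7 → 2.7). Not NE.
(Standard, Elite): Velox can switch to Plus (2.7 → 6). Not NE.
(Plus, Standard): Velox can switch to Elite (3.2 → 3.9). Not NE.
(Plus, Plus): Velox gets 4.2, best alternative 4; Turo gets 5, best alternative 2.1. No profitable deviation — NE.
(Plus, Premium): Velox can switch to Premium (2.7 → 5.7). Not NE.
(Premium, Premium): Velox gets 5.7, best alternative 2.7; Turo gets 5.8, best alternative 4.9. No profitable deviation — NE.
(Elite, Standard): Velox gets 3.9, best alternative 3.2; Turo gets 4.1, best alternative 3.6. No profitable deviation — NE.
(The remaining 7 profiles each have a profitable deviation by the same check.)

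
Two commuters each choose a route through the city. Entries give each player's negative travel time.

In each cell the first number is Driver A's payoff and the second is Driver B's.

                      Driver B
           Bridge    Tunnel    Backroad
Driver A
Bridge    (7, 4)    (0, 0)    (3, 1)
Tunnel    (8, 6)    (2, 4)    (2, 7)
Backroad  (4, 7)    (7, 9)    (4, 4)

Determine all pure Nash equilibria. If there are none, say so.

(Bridge, Bridge): Driver A can switch to Tunnel (7 → 8). Not NE.
(Bridge, Tunnel): Driver A can switch to Tunnel (0 → 2). Not NE.
(Bridge, Backroad): Driver A can switch to Backroad (3 → 4). Not NE.
(Tunnel, Bridge): Driver B can switch to Backroad (6 → 7). Not NE.
(Tunnel, Tunnel): Driver A can switch to Backroad (2 → 7). Not NE.
(Tunnel, Backroad): Driver A can switch to Bridge (2 → 3). Not NE.
(Backroad, Bridge): Driver A can switch to Bridge (4 → 7). Not NE.
(Backroad, Tunnel): Driver A gets 7, best alternative 2; Driver B gets 9, best alternative 7. No profitable deviation — NE.
(Backroad, Backroad): Driver B can switch to Bridge (4 → 7). Not NE.

(Backroad, Tunnel)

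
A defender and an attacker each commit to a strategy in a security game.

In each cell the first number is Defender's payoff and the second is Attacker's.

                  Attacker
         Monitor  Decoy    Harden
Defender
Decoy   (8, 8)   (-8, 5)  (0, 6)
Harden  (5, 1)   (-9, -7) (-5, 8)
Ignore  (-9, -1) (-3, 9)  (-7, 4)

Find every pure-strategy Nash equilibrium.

(Decoy, Monitor): Defender gets 8, best alternative 5; Attacker gets 8, best alternative 6. No profitable deviation — NE.
(Decoy, Decoy): Defender can switch to Ignore (-8 → -3). Not NE.
(Decoy, Harden): Attacker can switch to Monitor (6 → 8). Not NE.
(Harden, Monitor): Defender can switch to Decoy (5 → 8). Not NE.
(Harden, Decoy): Defender can switch to Decoy (-9 → -8). Not NE.
(Harden, Harden): Defender can switch to Decoy (-5 → 0). Not NE.
(Ignore, Monitor): Defender can switch to Decoy (-9 → 8). Not NE.
(Ignore, Decoy): Defender gets -3, best alternative -8; Attacker gets 9, best alternative 4. No profitable deviation — NE.
(Ignore, Harden): Defender can switch to Decoy (-7 → 0). Not NE.

Pure-strategy Nash equilibria: (Decoy, Monitor), (Ignore, Decoy)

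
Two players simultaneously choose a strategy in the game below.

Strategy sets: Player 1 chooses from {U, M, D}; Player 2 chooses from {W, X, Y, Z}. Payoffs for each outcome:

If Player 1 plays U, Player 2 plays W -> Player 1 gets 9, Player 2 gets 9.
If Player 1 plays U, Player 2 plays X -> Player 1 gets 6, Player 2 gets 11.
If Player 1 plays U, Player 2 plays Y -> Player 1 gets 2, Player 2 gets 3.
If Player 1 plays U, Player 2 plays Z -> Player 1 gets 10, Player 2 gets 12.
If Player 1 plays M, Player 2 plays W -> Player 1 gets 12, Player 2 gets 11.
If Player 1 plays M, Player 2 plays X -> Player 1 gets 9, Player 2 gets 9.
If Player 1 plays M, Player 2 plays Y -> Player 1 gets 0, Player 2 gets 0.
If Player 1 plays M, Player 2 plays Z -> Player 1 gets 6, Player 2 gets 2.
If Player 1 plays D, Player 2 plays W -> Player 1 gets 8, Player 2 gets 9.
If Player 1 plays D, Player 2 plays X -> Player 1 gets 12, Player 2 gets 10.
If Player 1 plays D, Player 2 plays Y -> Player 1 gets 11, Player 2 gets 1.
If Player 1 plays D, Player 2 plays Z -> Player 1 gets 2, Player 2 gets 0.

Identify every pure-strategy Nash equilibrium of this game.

Player 1 against W: payoffs 9, 12, 8 → best response M.
Player 1 against X: payoffs 6, 9, 12 → best response D.
Player 1 against Y: payoffs 2, 0, 11 → best response D.
Player 1 against Z: payoffs 10, 6, 2 → best response U.
Player 2 against U: payoffs 9, 11, 3, 12 → best response Z.
Player 2 against M: payoffs 11, 9, 0, 2 → best response W.
Player 2 against D: payoffs 9, 10, 1, 0 → best response X.
Mutual best responses: (U, Z); (M, W); (D, X).

The pure Nash equilibria are (U, Z), (M, W), (D, X).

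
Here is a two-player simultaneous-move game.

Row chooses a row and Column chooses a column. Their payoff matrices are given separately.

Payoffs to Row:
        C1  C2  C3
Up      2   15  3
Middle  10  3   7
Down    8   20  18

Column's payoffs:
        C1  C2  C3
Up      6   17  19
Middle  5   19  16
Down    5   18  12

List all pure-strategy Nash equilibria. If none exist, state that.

Row against C1: payoffs 2, 10, 8 → best response Middle.
Row against C2: payoffs 15, 3, 20 → best response Down.
Row against C3: payoffs 3, 7, 18 → best response Down.
Column against Up: payoffs 6, 17, 19 → best response C3.
Column against Middle: payoffs 5, 19, 16 → best response C2.
Column against Down: payoffs 5, 18, 12 → best response C2.
Mutual best responses: (Down, C2).

(Down, C2)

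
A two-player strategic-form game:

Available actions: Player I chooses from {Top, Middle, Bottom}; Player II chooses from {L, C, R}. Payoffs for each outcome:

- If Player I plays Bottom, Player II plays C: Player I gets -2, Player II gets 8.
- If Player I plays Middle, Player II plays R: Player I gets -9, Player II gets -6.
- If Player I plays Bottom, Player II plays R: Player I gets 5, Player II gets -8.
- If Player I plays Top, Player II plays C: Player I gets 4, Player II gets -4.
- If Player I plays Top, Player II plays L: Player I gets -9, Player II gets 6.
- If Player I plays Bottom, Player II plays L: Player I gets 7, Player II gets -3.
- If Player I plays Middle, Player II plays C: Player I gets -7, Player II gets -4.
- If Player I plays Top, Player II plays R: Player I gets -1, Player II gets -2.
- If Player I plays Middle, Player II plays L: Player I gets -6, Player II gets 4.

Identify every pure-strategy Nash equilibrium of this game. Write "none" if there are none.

For each player, find the best response to each opponent profile; mutual best responses are the pure NE.
Player I against L: payoffs -9, -6, 7 → best response Bottom.
Player I against C: payoffs 4, -7, -2 → best response Top.
Player I against R: payoffs -1, -9, 5 → best response Bottom.
Player II against Top: payoffs 6, -4, -2 → best response L.
Player II against Middle: payoffs 4, -4, -6 → best response L.
Player II against Bottom: payoffs -3, 8, -8 → best response C.
No profile is a mutual best response for all players.

No pure-strategy Nash equilibrium.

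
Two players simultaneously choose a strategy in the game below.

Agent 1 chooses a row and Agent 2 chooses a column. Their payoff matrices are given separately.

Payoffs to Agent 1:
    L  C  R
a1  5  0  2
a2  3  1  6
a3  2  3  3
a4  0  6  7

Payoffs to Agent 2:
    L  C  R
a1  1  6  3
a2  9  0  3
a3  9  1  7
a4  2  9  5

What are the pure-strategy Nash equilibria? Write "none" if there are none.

Pure NE: (a4, C)

Agent 1 against L: payoffs 5, 3, 2, 0 → best response a1.
Agent 1 against C: payoffs 0, 1, 3, 6 → best response a4.
Agent 1 against R: payoffs 2, 6, 3, 7 → best response a4.
Agent 2 against a1: payoffs 1, 6, 3 → best response C.
Agent 2 against a2: payoffs 9, 0, 3 → best response L.
Agent 2 against a3: payoffs 9, 1, 7 → best response L.
Agent 2 against a4: payoffs 2, 9, 5 → best response C.
Mutual best responses: (a4, C).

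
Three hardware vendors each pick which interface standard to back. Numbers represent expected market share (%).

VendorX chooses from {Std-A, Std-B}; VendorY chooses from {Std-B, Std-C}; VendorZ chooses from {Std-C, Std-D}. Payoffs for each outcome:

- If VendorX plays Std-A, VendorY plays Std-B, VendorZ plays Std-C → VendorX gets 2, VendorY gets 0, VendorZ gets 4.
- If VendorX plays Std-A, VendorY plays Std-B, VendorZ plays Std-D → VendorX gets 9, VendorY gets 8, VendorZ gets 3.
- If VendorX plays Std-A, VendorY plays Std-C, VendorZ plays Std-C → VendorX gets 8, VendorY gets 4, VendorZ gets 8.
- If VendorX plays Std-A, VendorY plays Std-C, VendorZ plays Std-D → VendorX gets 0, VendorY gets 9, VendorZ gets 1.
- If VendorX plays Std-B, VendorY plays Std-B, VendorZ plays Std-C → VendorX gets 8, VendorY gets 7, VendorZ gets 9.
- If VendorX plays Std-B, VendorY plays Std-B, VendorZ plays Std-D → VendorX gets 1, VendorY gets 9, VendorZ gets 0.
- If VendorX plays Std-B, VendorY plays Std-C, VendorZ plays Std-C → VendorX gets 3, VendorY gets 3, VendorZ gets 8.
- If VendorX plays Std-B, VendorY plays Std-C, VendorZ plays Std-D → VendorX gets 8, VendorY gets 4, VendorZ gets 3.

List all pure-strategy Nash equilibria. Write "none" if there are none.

The pure Nash equilibria are (Std-A, Std-C, Std-C); (Std-B, Std-B, Std-C).

VendorX against (Std-B, Std-C): payoffs 2, 8 → best response Std-B.
VendorX against (Std-B, Std-D): payoffs 9, 1 → best response Std-A.
VendorX against (Std-C, Std-C): payoffs 8, 3 → best response Std-A.
VendorX against (Std-C, Std-D): payoffs 0, 8 → best response Std-B.
VendorY against (Std-A, Std-C): payoffs 0, 4 → best response Std-C.
VendorY against (Std-A, Std-D): payoffs 8, 9 → best response Std-C.
VendorY against (Std-B, Std-C): payoffs 7, 3 → best response Std-B.
VendorY against (Std-B, Std-D): payoffs 9, 4 → best response Std-B.
VendorZ against (Std-A, Std-B): payoffs 4, 3 → best response Std-C.
VendorZ against (Std-A, Std-C): payoffs 8, 1 → best response Std-C.
VendorZ against (Std-B, Std-B): payoffs 9, 0 → best response Std-C.
VendorZ against (Std-B, Std-C): payoffs 8, 3 → best response Std-C.
Mutual best responses: (Std-A, Std-C, Std-C); (Std-B, Std-B, Std-C).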